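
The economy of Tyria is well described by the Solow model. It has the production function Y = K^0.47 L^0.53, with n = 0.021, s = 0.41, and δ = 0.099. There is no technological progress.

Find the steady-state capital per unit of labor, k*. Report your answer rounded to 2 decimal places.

In steady state, investment equals break-even investment: s·k^α = (n + δ)·k.
Dividing both sides by k: k^(1−α) = s / (n + δ).
k^0.53 = 0.41 / (0.021 + 0.099) = 0.41 / 0.120 = 3.4167
k* = 3.4167^(1/0.53) ≈ 10.1579

k* = 10.16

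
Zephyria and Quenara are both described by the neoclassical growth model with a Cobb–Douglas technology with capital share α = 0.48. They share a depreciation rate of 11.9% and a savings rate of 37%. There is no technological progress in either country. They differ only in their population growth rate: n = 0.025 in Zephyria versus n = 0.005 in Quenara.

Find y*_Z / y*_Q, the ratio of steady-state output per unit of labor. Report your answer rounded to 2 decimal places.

Steady-state y* = [s/(n + δ)]^(α/(1−α)), so the ratio is [ (s_Z/(n + δ)_Z) / (s_Q/(n + δ)_Q) ]^0.9231.
s_Z/(n + δ)_Z = 0.37/0.144 = 2.5694; s_Q/(n + δ)_Q = 0.37/0.124 = 2.9839.
Ratio = (2.5694/2.9839)^0.9231 = 0.8611^0.9231 ≈ 0.8711

ratio ≈ 0.87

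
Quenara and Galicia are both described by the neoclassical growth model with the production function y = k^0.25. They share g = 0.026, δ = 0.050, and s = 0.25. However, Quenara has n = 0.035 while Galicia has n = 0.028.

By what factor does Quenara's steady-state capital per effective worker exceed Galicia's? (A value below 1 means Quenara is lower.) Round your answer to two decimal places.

Steady-state k* = [s/(n + g + δ)]^(1/(1−α)), so the ratio is [ (s_Q/(n + g + δ)_Q) / (s_G/(n + g + δ)_G) ]^1.3333.
s_Q/(n + g + δ)_Q = 0.25/0.111 = 2.2523; s_G/(n + g + δ)_G = 0.25/0.104 = 2.4038.
Ratio = (2.2523/2.4038)^1.3333 = 0.9370^1.3333 ≈ 0.9169

ratio ≈ 0.92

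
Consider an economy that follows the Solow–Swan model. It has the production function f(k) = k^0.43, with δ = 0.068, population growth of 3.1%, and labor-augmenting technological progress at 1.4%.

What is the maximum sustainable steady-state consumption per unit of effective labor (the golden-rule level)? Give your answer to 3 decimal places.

At the golden rule, f'(k) = n + g + δ, so α·k^(α−1) = n + g + δ and k_gold = (α/(n + g + δ))^(1/(1−α)).
k_gold = (0.43/0.113)^(1/0.57) = 3.8053^1.7544 ≈ 10.4288
c_gold = f(k_gold) − (n + g + δ)·k_gold = 2.7406 − 0.113×10.4288 ≈ 1.5621

c_gold ≈ 1.562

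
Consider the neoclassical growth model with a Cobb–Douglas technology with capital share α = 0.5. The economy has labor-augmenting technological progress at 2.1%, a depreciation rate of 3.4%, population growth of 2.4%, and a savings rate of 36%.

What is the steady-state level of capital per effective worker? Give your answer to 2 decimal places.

k* = 20.77

In steady state, investment equals break-even investment: s·k^α = (n + g + δ)·k.
Rearranging, k^(1−α) = s / (n + g + δ).
k^0.5 = 0.36 / (0.024 + 0.021 + 0.034) = 0.36 / 0.079 = 4.5570
k* = 4.5570^(1/0.5) ≈ 20.7662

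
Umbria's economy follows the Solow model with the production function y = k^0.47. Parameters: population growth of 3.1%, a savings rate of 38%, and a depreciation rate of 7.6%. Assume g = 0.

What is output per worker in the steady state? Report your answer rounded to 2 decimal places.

y* = 3.08

At the steady state, Δk = 0, so s·k^α = (n + δ)·k.
Dividing both sides by k: k^(1−α) = s / (n + δ).
k^0.53 = 0.38 / (0.031 + 0.076) = 0.38 / 0.107 = 3.5514
k* = 3.5514^(1/0.53) ≈ 10.9267
y* = (k*)^α = 10.9267^0.47 ≈ 3.0767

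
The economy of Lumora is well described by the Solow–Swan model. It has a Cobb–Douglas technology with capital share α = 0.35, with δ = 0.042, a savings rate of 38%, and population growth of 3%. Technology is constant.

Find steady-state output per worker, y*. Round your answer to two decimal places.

y* ≈ 2.45

Steady state requires s·f(k) = (n + δ)·k, i.e. s·k^α = (n + δ)·k.
Rearranging, k^(1−α) = s / (n + δ).
k^0.65 = 0.38 / (0.030 + 0.042) = 0.38 / 0.072 = 5.2778
k* = 5.2778^(1/0.65) ≈ 12.9261
y* = (k*)^α = 12.9261^0.35 ≈ 2.4491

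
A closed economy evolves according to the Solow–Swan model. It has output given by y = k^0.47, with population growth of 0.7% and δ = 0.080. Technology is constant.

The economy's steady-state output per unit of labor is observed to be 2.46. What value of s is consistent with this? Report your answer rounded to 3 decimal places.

At the steady state, Δk = 0, so s·k^α = (n + δ)·k.
Since y* = [s/(n + δ)]^(α/(1−α)), we have s/(n + δ) = (y*)^((1−α)/α) = 2.46^1.1277 = 2.7597.
Therefore s = 2.7597 × (n + δ) = 2.7597 × 0.087 = 0.2401.

s ≈ 0.240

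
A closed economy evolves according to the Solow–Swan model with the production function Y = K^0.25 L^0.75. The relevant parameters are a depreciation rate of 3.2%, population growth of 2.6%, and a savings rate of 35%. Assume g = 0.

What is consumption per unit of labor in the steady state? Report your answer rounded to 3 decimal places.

c* ≈ 1.183

Steady state requires s·f(k) = (n + δ)·k, i.e. s·k^α = (n + δ)·k.
Dividing both sides by k: k^(1−α) = s / (n + δ).
k^0.75 = 0.35 / (0.026 + 0.032) = 0.35 / 0.058 = 6.0345
k* = 6.0345^(1/0.75) ≈ 10.9864
y* = (k*)^α = 10.9864^0.25 ≈ 1.8206
c* = (1 − s)·y* = (1 − 0.35) × 1.8206 ≈ 1.1834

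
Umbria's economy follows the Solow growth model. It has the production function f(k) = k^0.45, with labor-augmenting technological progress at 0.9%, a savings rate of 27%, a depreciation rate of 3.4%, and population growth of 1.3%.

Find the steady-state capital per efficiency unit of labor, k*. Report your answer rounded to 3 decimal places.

Steady state requires s·f(k) = (n + g + δ)·k, i.e. s·k^α = (n + g + δ)·k.
Dividing both sides by k: k^(1−α) = s / (n + g + δ).
k^0.55 = 0.27 / (0.013 + 0.009 + 0.034) = 0.27 / 0.056 = 4.8214
k* = 4.8214^(1/0.55) ≈ 17.4636

k* ≈ 17.464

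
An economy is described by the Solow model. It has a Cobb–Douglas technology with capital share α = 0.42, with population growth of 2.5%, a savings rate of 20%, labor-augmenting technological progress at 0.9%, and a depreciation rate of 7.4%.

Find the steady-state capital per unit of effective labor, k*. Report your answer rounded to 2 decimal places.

k* ≈ 2.89

At the steady state, Δk = 0, so s·k^α = (n + g + δ)·k.
Dividing both sides by k: k^(1−α) = s / (n + g + δ).
k^0.58 = 0.20 / (0.025 + 0.009 + 0.074) = 0.20 / 0.108 = 1.8519
k* = 1.8519^(1/0.58) ≈ 2.8934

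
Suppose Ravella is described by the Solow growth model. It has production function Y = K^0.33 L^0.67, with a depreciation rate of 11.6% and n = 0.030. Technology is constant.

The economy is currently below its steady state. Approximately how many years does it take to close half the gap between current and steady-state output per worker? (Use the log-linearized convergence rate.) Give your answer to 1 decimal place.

t_½ ≈ 7.1 years

Near the steady state the convergence rate is λ = (1 − α)(n + δ).
λ = (1 − 0.33) × 0.146 = 0.67 × 0.146 = 0.09782
Half-life = ln 2 / λ = 0.6931 / 0.09782 ≈ 7.09 years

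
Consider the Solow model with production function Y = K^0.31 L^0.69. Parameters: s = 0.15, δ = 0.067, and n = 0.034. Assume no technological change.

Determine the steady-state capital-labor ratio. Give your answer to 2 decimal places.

k* ≈ 1.77

Steady state requires s·f(k) = (n + δ)·k, i.e. s·k^α = (n + δ)·k.
Rearranging, k^(1−α) = s / (n + δ).
k^0.69 = 0.15 / (0.034 + 0.067) = 0.15 / 0.101 = 1.4851
k* = 1.4851^(1/0.69) ≈ 1.7739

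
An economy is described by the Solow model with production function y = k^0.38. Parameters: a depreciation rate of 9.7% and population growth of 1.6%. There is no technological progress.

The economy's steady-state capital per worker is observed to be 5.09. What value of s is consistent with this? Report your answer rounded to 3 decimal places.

s ≈ 0.310

At the steady state, Δk = 0, so s·k^α = (n + δ)·k.
So s / (n + δ) = (k*)^(1−α) = 5.09^0.62 = 2.7426.
Therefore s = 2.7426 × (n + δ) = 2.7426 × 0.113 = 0.3099.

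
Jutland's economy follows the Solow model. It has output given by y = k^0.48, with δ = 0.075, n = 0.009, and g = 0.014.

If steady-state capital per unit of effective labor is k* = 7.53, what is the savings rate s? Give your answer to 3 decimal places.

At the steady state, Δk = 0, so s·k^α = (n + g + δ)·k.
So s / (n + g + δ) = (k*)^(1−α) = 7.53^0.52 = 2.8572.
Therefore s = 2.8572 × (n + g + δ) = 2.8572 × 0.098 = 0.2800.

s ≈ 0.280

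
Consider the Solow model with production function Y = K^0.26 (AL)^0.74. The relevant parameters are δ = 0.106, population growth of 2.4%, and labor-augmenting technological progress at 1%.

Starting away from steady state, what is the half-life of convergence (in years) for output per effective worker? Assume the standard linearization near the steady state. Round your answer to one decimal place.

half-life ≈ 6.7 years

Near the steady state the convergence rate is λ = (1 − α)(n + g + δ).
λ = (1 − 0.26) × 0.140 = 0.74 × 0.140 = 0.1036
Half-life = ln 2 / λ = 0.6931 / 0.1036 ≈ 6.69 years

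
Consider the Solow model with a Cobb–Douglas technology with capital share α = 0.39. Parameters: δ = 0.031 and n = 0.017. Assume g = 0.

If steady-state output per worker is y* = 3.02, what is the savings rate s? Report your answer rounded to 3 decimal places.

s ≈ 0.270

At the steady state, Δk = 0, so s·k^α = (n + δ)·k.
Since y* = [s/(n + δ)]^(α/(1−α)), we have s/(n + δ) = (y*)^((1−α)/α) = 3.02^1.5641 = 5.6335.
Therefore s = 5.6335 × (n + δ) = 5.6335 × 0.048 = 0.2704.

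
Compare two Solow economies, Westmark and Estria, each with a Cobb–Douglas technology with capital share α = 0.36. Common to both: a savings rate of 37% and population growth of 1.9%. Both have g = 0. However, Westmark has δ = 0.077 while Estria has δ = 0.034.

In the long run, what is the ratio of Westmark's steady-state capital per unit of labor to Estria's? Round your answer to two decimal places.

Steady-state k* = [s/(n + δ)]^(1/(1−α)), so the ratio is [ (s_W/(n + δ)_W) / (s_E/(n + δ)_E) ]^1.5625.
s_W/(n + δ)_W = 0.37/0.096 = 3.8542; s_E/(n + δ)_E = 0.37/0.053 = 6.9811.
Ratio = (3.8542/6.9811)^1.5625 = 0.5521^1.5625 ≈ 0.3953

k*_W / k*_E ≈ 0.40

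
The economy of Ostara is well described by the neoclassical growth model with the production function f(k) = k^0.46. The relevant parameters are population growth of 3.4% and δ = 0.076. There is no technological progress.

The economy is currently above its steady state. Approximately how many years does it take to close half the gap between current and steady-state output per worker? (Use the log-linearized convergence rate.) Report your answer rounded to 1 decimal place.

t_½ ≈ 11.7 years

Near the steady state the convergence rate is λ = (1 − α)(n + δ).
λ = (1 − 0.46) × 0.110 = 0.54 × 0.110 = 0.0594
Half-life = ln 2 / λ = 0.6931 / 0.0594 ≈ 11.67 years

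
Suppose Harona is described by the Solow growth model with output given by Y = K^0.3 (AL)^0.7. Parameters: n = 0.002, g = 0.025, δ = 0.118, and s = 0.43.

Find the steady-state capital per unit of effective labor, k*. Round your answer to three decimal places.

k* ≈ 4.725

Steady state requires s·f(k) = (n + g + δ)·k, i.e. s·k^α = (n + g + δ)·k.
Dividing both sides by k: k^(1−α) = s / (n + g + δ).
k^0.7 = 0.43 / (0.002 + 0.025 + 0.118) = 0.43 / 0.145 = 2.9655
k* = 2.9655^(1/0.7) ≈ 4.7253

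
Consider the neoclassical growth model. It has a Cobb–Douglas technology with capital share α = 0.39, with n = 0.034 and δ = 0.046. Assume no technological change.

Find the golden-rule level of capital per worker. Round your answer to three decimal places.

The golden rule sets f'(k) = n + δ, i.e. α·k^(α−1) = n + δ.
So k^(1−α) = α / (n + δ) = 0.39 / 0.080 = 4.8750.
k_gold = 4.8750^(1/0.61) ≈ 13.4223

k_gold ≈ 13.422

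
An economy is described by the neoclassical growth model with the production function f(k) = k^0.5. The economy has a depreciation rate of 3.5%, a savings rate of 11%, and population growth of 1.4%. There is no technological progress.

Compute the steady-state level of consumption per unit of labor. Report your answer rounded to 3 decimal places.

In steady state, investment equals break-even investment: s·k^α = (n + δ)·k.
Dividing both sides by k: k^(1−α) = s / (n + δ).
k^0.5 = 0.11 / (0.014 + 0.035) = 0.11 / 0.049 = 2.2449
k* = 2.2449^(1/0.5) ≈ 5.0396
y* = (k*)^α = 5.0396^0.5 ≈ 2.2449
c* = (1 − s)·y* = (1 − 0.11) × 2.2449 ≈ 1.9980

c* = 1.998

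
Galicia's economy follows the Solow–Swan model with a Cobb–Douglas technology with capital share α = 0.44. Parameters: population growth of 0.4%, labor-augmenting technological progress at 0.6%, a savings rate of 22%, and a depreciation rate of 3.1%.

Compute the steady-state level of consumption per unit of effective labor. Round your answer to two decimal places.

c* = 2.92

At the steady state, Δk = 0, so s·k^α = (n + g + δ)·k.
Rearranging, k^(1−α) = s / (n + g + δ).
k^0.56 = 0.22 / (0.004 + 0.006 + 0.031) = 0.22 / 0.041 = 5.3659
k* = 5.3659^(1/0.56) ≈ 20.0878
y* = (k*)^α = 20.0878^0.44 ≈ 3.7436
c* = (1 − s)·y* = (1 − 0.22) × 3.7436 ≈ 2.9200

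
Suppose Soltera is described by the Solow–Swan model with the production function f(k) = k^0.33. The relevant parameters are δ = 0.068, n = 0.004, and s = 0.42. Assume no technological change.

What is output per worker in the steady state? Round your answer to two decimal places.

Steady state requires s·f(k) = (n + δ)·k, i.e. s·k^α = (n + δ)·k.
Dividing both sides by k: k^(1−α) = s / (n + δ).
k^0.67 = 0.42 / (0.004 + 0.068) = 0.42 / 0.072 = 5.8333
k* = 5.8333^(1/0.67) ≈ 13.9045
y* = (k*)^α = 13.9045^0.33 ≈ 2.3836

y* = 2.38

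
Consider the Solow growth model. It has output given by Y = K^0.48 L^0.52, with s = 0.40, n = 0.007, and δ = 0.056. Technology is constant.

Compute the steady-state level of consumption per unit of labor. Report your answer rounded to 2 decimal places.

In steady state, investment equals break-even investment: s·k^α = (n + δ)·k.
Rearranging, k^(1−α) = s / (n + δ).
k^0.52 = 0.40 / (0.007 + 0.056) = 0.40 / 0.063 = 6.3492
k* = 6.3492^(1/0.52) ≈ 34.9696
y* = (k*)^α = 34.9696^0.48 ≈ 5.5077
c* = (1 − s)·y* = (1 − 0.40) × 5.5077 ≈ 3.3046

c* = 3.30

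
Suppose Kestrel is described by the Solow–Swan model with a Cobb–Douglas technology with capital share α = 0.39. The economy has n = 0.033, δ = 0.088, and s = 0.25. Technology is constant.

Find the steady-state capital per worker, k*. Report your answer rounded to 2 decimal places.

In steady state, investment equals break-even investment: s·k^α = (n + δ)·k.
Rearranging, k^(1−α) = s / (n + δ).
k^0.61 = 0.25 / (0.033 + 0.088) = 0.25 / 0.121 = 2.0661
k* = 2.0661^(1/0.61) ≈ 3.2858

k* = 3.29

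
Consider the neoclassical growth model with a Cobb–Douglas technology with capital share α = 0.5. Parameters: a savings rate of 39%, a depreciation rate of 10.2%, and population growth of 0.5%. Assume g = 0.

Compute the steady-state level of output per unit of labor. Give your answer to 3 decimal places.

At the steady state, Δk = 0, so s·k^α = (n + δ)·k.
Dividing both sides by k: k^(1−α) = s / (n + δ).
k^0.5 = 0.39 / (0.005 + 0.102) = 0.39 / 0.107 = 3.6449
k* = 3.6449^(1/0.5) ≈ 13.2853
y* = (k*)^α = 13.2853^0.5 ≈ 3.6449

y* = 3.645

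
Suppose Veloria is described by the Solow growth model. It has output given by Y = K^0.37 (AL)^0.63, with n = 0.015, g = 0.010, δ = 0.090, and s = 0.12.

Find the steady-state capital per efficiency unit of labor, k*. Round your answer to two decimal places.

k* = 1.07

Steady state requires s·f(k) = (n + g + δ)·k, i.e. s·k^α = (n + g + δ)·k.
Rearranging, k^(1−α) = s / (n + g + δ).
k^0.63 = 0.12 / (0.015 + 0.010 + 0.090) = 0.12 / 0.115 = 1.0435
k* = 1.0435^(1/0.63) ≈ 1.0699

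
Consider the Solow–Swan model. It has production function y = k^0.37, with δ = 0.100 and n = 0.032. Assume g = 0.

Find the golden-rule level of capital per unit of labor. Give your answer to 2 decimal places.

The golden rule sets f'(k) = n + δ, i.e. α·k^(α−1) = n + δ.
So k^(1−α) = α / (n + δ) = 0.37 / 0.132 = 2.8030.
k_gold = 2.8030^(1/0.63) ≈ 5.1347

k_gold ≈ 5.13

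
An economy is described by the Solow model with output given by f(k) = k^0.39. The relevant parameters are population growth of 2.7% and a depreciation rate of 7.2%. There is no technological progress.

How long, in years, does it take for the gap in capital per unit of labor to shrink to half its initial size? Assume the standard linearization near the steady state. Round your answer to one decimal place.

half-life ≈ 11.5 years

Near the steady state the convergence rate is λ = (1 − α)(n + δ).
λ = (1 − 0.39) × 0.099 = 0.61 × 0.099 = 0.06039
Half-life = ln 2 / λ = 0.6931 / 0.06039 ≈ 11.48 years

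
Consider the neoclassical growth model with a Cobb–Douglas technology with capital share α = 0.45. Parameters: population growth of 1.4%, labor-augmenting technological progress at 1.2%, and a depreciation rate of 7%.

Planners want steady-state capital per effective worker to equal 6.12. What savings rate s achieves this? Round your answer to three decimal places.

In steady state, investment equals break-even investment: s·k^α = (n + g + δ)·k.
So s / (n + g + δ) = (k*)^(1−α) = 6.12^0.55 = 2.7084.
Therefore s = 2.7084 × (n + g + δ) = 2.7084 × 0.096 = 0.2600.

s ≈ 0.260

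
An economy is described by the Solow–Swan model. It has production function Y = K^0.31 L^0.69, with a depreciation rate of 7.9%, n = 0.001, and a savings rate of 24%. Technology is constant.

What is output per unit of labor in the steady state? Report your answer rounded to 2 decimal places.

y* ≈ 1.64

At the steady state, Δk = 0, so s·k^α = (n + δ)·k.
Rearranging, k^(1−α) = s / (n + δ).
k^0.69 = 0.24 / (0.001 + 0.079) = 0.24 / 0.080 = 3.0000
k* = 3.0000^(1/0.69) ≈ 4.9145
y* = (k*)^α = 4.9145^0.31 ≈ 1.6382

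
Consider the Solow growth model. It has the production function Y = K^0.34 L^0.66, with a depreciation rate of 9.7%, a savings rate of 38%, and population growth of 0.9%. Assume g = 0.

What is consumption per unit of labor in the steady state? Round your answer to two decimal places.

Steady state requires s·f(k) = (n + δ)·k, i.e. s·k^α = (n + δ)·k.
Rearranging, k^(1−α) = s / (n + δ).
k^0.66 = 0.38 / (0.009 + 0.097) = 0.38 / 0.106 = 3.5849
k* = 3.5849^(1/0.66) ≈ 6.9202
y* = (k*)^α = 6.9202^0.34 ≈ 1.9304
c* = (1 − s)·y* = (1 − 0.38) × 1.9304 ≈ 1.1968

c* ≈ 1.20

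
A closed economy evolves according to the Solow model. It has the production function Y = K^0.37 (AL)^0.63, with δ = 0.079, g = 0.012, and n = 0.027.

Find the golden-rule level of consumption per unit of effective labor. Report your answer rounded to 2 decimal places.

c_gold ≈ 1.23

At the golden rule, f'(k) = n + g + δ, so α·k^(α−1) = n + g + δ and k_gold = (α/(n + g + δ))^(1/(1−α)).
k_gold = (0.37/0.118)^(1/0.63) = 3.1356^1.5873 ≈ 6.1349
c_gold = f(k_gold) − (n + g + δ)·k_gold = 1.9565 − 0.118×6.1349 ≈ 1.2326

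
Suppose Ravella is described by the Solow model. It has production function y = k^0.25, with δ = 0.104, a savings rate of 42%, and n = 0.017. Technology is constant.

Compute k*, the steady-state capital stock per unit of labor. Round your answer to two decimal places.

k* = 5.26

In steady state, investment equals break-even investment: s·k^α = (n + δ)·k.
Rearranging, k^(1−α) = s / (n + δ).
k^0.75 = 0.42 / (0.017 + 0.104) = 0.42 / 0.121 = 3.4711
k* = 3.4711^(1/0.75) ≈ 5.2556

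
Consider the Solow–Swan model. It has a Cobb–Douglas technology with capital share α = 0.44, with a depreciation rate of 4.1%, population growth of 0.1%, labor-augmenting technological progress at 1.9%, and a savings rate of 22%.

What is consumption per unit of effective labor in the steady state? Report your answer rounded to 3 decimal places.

In steady state, investment equals break-even investment: s·k^α = (n + g + δ)·k.
Rearranging, k^(1−α) = s / (n + g + δ).
k^0.56 = 0.22 / (0.001 + 0.019 + 0.041) = 0.22 / 0.061 = 3.6066
k* = 3.6066^(1/0.56) ≈ 9.8814
y* = (k*)^α = 9.8814^0.44 ≈ 2.7398
c* = (1 − s)·y* = (1 − 0.22) × 2.7398 ≈ 2.1370

c* = 2.137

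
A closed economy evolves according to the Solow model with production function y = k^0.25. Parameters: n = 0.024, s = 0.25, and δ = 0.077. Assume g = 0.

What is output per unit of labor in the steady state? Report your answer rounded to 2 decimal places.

y* ≈ 1.35

In steady state, investment equals break-even investment: s·k^α = (n + δ)·k.
Dividing both sides by k: k^(1−α) = s / (n + δ).
k^0.75 = 0.25 / (0.024 + 0.077) = 0.25 / 0.101 = 2.4752
k* = 2.4752^(1/0.75) ≈ 3.3482
y* = (k*)^α = 3.3482^0.25 ≈ 1.3527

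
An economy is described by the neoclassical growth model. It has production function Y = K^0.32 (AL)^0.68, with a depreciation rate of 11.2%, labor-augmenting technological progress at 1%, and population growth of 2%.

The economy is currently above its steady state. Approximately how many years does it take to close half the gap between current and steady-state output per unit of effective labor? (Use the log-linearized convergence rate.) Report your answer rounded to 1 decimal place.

about 7.2 years

Near the steady state the convergence rate is λ = (1 − α)(n + g + δ).
λ = (1 − 0.32) × 0.142 = 0.68 × 0.142 = 0.09656
Half-life = ln 2 / λ = 0.6931 / 0.09656 ≈ 7.18 years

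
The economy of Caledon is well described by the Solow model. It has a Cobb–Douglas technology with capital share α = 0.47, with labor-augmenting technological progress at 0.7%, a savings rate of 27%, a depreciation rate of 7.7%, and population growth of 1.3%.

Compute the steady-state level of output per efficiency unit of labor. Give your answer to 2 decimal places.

In steady state, investment equals break-even investment: s·k^α = (n + g + δ)·k.
Dividing both sides by k: k^(1−α) = s / (n + g + δ).
k^0.53 = 0.27 / (0.013 + 0.007 + 0.077) = 0.27 / 0.097 = 2.7835
k* = 2.7835^(1/0.53) ≈ 6.9000
y* = (k*)^α = 6.9000^0.47 ≈ 2.4789

y* = 2.48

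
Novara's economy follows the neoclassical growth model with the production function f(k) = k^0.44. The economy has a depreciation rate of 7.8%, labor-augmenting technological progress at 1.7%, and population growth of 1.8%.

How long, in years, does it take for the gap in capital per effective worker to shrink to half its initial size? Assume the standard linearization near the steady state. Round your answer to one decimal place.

Near the steady state the convergence rate is λ = (1 − α)(n + g + δ).
λ = (1 − 0.44) × 0.113 = 0.56 × 0.113 = 0.06328
Half-life = ln 2 / λ = 0.6931 / 0.06328 ≈ 10.95 years

t_½ ≈ 11.0 years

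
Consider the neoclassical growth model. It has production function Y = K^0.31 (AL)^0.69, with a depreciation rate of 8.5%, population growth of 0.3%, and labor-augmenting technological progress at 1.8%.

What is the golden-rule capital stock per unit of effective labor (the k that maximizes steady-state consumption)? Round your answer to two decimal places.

k_gold ≈ 4.74

The golden rule sets f'(k) = n + g + δ, i.e. α·k^(α−1) = n + g + δ.
So k^(1−α) = α / (n + g + δ) = 0.31 / 0.106 = 2.9245.
k_gold = 2.9245^(1/0.69) ≈ 4.7363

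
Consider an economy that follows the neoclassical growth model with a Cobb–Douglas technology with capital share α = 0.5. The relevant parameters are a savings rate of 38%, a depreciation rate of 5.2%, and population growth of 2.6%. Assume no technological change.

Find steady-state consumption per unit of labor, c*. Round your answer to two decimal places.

c* = 3.02

At the steady state, Δk = 0, so s·k^α = (n + δ)·k.
Dividing both sides by k: k^(1−α) = s / (n + δ).
k^0.5 = 0.38 / (0.026 + 0.052) = 0.38 / 0.078 = 4.8718
k* = 4.8718^(1/0.5) ≈ 23.7344
y* = (k*)^α = 23.7344^0.5 ≈ 4.8718
c* = (1 − s)·y* = (1 − 0.38) × 4.8718 ≈ 3.0205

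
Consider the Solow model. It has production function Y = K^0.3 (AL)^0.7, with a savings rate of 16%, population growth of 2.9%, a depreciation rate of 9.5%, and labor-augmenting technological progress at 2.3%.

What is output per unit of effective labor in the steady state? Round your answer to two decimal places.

In steady state, investment equals break-even investment: s·k^α = (n + g + δ)·k.
Dividing both sides by k: k^(1−α) = s / (n + g + δ).
k^0.7 = 0.16 / (0.029 + 0.023 + 0.095) = 0.16 / 0.147 = 1.0884
k* = 1.0884^(1/0.7) ≈ 1.1286
y* = (k*)^α = 1.1286^0.3 ≈ 1.0370

y* ≈ 1.04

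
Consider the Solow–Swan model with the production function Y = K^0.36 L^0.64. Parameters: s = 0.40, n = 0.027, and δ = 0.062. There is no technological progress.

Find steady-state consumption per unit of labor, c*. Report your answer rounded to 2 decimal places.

c* = 1.40

Steady state requires s·f(k) = (n + δ)·k, i.e. s·k^α = (n + δ)·k.
Rearranging, k^(1−α) = s / (n + δ).
k^0.64 = 0.40 / (0.027 + 0.062) = 0.40 / 0.089 = 4.4944
k* = 4.4944^(1/0.64) ≈ 10.4665
y* = (k*)^α = 10.4665^0.36 ≈ 2.3288
c* = (1 − s)·y* = (1 − 0.40) × 2.3288 ≈ 1.3973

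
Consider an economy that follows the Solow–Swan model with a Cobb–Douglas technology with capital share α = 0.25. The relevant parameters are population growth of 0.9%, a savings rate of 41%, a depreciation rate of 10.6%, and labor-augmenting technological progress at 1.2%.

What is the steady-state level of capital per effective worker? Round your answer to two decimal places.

k* ≈ 4.77

In steady state, investment equals break-even investment: s·k^α = (n + g + δ)·k.
Dividing both sides by k: k^(1−α) = s / (n + g + δ).
k^0.75 = 0.41 / (0.009 + 0.012 + 0.106) = 0.41 / 0.127 = 3.2283
k* = 3.2283^(1/0.75) ≈ 4.7712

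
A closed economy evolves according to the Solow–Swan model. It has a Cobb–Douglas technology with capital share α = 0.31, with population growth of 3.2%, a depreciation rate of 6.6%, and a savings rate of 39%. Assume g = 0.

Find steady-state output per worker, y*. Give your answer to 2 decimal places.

y* ≈ 1.86

In steady state, investment equals break-even investment: s·k^α = (n + δ)·k.
Rearranging, k^(1−α) = s / (n + δ).
k^0.69 = 0.39 / (0.032 + 0.066) = 0.39 / 0.098 = 3.9796
k* = 3.9796^(1/0.69) ≈ 7.4017
y* = (k*)^α = 7.4017^0.31 ≈ 1.8599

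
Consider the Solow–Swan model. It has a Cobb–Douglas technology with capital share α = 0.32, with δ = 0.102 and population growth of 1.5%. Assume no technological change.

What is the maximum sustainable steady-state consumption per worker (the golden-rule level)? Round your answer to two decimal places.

c_gold ≈ 1.09

At the golden rule, f'(k) = n + δ, so α·k^(α−1) = n + δ and k_gold = (α/(n + δ))^(1/(1−α)).
k_gold = (0.32/0.117)^(1/0.68) = 2.7350^1.4706 ≈ 4.3913
c_gold = f(k_gold) − (n + δ)·k_gold = 1.6056 − 0.117×4.3913 ≈ 1.0918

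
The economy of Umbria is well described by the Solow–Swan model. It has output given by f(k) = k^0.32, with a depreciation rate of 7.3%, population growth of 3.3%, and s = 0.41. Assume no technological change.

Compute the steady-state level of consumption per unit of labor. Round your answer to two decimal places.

c* = 1.12

In steady state, investment equals break-even investment: s·k^α = (n + δ)·k.
Dividing both sides by k: k^(1−α) = s / (n + δ).
k^0.68 = 0.41 / (0.033 + 0.073) = 0.41 / 0.106 = 3.8679
k* = 3.8679^(1/0.68) ≈ 7.3103
y* = (k*)^α = 7.3103^0.32 ≈ 1.8900
c* = (1 − s)·y* = (1 − 0.41) × 1.8900 ≈ 1.1151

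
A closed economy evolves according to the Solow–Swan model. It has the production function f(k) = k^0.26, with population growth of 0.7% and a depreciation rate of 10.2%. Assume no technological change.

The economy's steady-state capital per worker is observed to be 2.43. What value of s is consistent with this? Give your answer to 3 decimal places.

Steady state requires s·f(k) = (n + δ)·k, i.e. s·k^α = (n + δ)·k.
So s / (n + δ) = (k*)^(1−α) = 2.43^0.74 = 1.9291.
Therefore s = 1.9291 × (n + δ) = 1.9291 × 0.109 = 0.2103.

s ≈ 0.210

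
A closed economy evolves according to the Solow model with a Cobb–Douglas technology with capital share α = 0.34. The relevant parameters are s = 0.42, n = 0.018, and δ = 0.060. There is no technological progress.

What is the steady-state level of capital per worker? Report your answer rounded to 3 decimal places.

In steady state, investment equals break-even investment: s·k^α = (n + δ)·k.
Dividing both sides by k: k^(1−α) = s / (n + δ).
k^0.66 = 0.42 / (0.018 + 0.060) = 0.42 / 0.078 = 5.3846
k* = 5.3846^(1/0.66) ≈ 12.8176

k* = 12.818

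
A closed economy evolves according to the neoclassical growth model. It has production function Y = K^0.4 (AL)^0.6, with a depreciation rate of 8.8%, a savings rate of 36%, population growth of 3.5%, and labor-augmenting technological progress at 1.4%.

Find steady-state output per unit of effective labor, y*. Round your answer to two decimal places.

y* ≈ 1.90

Steady state requires s·f(k) = (n + g + δ)·k, i.e. s·k^α = (n + g + δ)·k.
Rearranging, k^(1−α) = s / (n + g + δ).
k^0.6 = 0.36 / (0.035 + 0.014 + 0.088) = 0.36 / 0.137 = 2.6277
k* = 2.6277^(1/0.6) ≈ 5.0037
y* = (k*)^α = 5.0037^0.4 ≈ 1.9042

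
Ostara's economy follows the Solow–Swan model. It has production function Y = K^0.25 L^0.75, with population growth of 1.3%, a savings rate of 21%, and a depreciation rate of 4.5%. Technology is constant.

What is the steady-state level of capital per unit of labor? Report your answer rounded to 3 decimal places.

In steady state, investment equals break-even investment: s·k^α = (n + δ)·k.
Rearranging, k^(1−α) = s / (n + δ).
k^0.75 = 0.21 / (0.013 + 0.045) = 0.21 / 0.058 = 3.6207
k* = 3.6207^(1/0.75) ≈ 5.5598

k* ≈ 5.560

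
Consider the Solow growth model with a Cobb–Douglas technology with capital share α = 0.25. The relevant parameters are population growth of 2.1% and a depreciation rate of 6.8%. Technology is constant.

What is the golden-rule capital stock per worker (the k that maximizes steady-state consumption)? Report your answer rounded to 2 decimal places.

k_gold ≈ 3.96

The golden rule sets f'(k) = n + δ, i.e. α·k^(α−1) = n + δ.
So k^(1−α) = α / (n + δ) = 0.25 / 0.089 = 2.8090.
k_gold = 2.8090^(1/0.75) ≈ 3.9634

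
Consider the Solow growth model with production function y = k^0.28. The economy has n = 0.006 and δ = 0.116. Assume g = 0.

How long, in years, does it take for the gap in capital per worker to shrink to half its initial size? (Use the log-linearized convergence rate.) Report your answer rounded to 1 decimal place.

half-life ≈ 7.9 years

Near the steady state the convergence rate is λ = (1 − α)(n + δ).
λ = (1 − 0.28) × 0.122 = 0.72 × 0.122 = 0.08784
Half-life = ln 2 / λ = 0.6931 / 0.08784 ≈ 7.89 years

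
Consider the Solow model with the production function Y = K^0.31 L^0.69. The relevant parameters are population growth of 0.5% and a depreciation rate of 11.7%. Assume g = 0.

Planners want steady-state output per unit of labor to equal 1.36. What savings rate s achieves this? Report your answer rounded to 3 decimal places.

s ≈ 0.242

Steady state requires s·f(k) = (n + δ)·k, i.e. s·k^α = (n + δ)·k.
Since y* = [s/(n + δ)]^(α/(1−α)), we have s/(n + δ) = (y*)^((1−α)/α) = 1.36^2.2258 = 1.9826.
Therefore s = 1.9826 × (n + δ) = 1.9826 × 0.122 = 0.2419.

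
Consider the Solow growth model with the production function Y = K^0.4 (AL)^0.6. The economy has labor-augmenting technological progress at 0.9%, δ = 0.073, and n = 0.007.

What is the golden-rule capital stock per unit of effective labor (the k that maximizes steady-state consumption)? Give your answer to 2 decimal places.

The golden rule sets f'(k) = n + g + δ, i.e. α·k^(α−1) = n + g + δ.
So k^(1−α) = α / (n + g + δ) = 0.4 / 0.089 = 4.4944.
k_gold = 4.4944^(1/0.6) ≈ 12.2401

k_gold ≈ 12.24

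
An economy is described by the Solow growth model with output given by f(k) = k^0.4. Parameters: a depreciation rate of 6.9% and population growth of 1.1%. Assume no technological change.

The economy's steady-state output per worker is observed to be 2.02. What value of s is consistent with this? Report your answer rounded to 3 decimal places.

Steady state requires s·f(k) = (n + δ)·k, i.e. s·k^α = (n + δ)·k.
Since y* = [s/(n + δ)]^(α/(1−α)), we have s/(n + δ) = (y*)^((1−α)/α) = 2.02^1.5 = 2.8710.
Therefore s = 2.8710 × (n + δ) = 2.8710 × 0.080 = 0.2297.

s ≈ 0.230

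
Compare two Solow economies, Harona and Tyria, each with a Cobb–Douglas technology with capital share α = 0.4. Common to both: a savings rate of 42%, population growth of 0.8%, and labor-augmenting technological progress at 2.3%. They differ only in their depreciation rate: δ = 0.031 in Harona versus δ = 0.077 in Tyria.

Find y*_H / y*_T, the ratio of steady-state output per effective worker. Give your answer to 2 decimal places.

Steady-state y* = [s/(n + g + δ)]^(α/(1−α)), so the ratio is [ (s_H/(n + g + δ)_H) / (s_T/(n + g + δ)_T) ]^0.6667.
s_H/(n + g + δ)_H = 0.42/0.062 = 6.7742; s_T/(n + g + δ)_T = 0.42/0.108 = 3.8889.
Ratio = (6.7742/3.8889)^0.6667 = 1.7419^0.6667 ≈ 1.4477

y*_H / y*_T ≈ 1.45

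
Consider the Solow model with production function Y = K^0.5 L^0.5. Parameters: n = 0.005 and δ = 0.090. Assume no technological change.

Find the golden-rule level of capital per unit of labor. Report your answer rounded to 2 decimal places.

k_gold ≈ 27.70

The golden rule sets f'(k) = n + δ, i.e. α·k^(α−1) = n + δ.
So k^(1−α) = α / (n + δ) = 0.5 / 0.095 = 5.2632.
k_gold = 5.2632^(1/0.5) ≈ 27.7013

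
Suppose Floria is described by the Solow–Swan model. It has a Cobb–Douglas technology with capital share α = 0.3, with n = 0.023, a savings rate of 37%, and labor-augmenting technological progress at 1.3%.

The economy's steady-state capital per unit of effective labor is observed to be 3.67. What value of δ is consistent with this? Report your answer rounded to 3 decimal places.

δ ≈ 0.113

At the steady state, Δk = 0, so s·k^α = (n + g + δ)·k.
So s / (n + g + δ) = (k*)^(1−α) = 3.67^0.7 = 2.4847.
Therefore n + g + δ = s / 2.4847 = 0.37 / 2.4847 = 0.1489, so δ = 0.1489 − 0.036 = 0.1129.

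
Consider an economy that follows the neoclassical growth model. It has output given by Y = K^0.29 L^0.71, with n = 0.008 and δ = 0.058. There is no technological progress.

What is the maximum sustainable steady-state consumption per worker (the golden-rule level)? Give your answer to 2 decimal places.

At the golden rule, f'(k) = n + δ, so α·k^(α−1) = n + δ and k_gold = (α/(n + δ))^(1/(1−α)).
k_gold = (0.29/0.066)^(1/0.71) = 4.3939^1.4085 ≈ 8.0437
c_gold = f(k_gold) − (n + δ)·k_gold = 1.8306 − 0.066×8.0437 ≈ 1.2997

c_gold ≈ 1.30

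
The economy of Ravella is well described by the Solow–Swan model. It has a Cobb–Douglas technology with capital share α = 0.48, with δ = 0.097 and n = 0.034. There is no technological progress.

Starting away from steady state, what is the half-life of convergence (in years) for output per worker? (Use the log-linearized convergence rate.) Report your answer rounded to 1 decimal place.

Near the steady state the convergence rate is λ = (1 − α)(n + δ).
λ = (1 − 0.48) × 0.131 = 0.52 × 0.131 = 0.06812
Half-life = ln 2 / λ = 0.6931 / 0.06812 ≈ 10.17 years

t_½ ≈ 10.2 years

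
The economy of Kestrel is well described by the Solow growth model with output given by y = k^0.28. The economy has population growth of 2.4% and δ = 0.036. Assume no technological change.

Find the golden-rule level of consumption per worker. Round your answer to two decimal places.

c_gold ≈ 1.31

At the golden rule, f'(k) = n + δ, so α·k^(α−1) = n + δ and k_gold = (α/(n + δ))^(1/(1−α)).
k_gold = (0.28/0.060)^(1/0.72) = 4.6667^1.3889 ≈ 8.4955
c_gold = f(k_gold) − (n + δ)·k_gold = 1.8204 − 0.060×8.4955 ≈ 1.3107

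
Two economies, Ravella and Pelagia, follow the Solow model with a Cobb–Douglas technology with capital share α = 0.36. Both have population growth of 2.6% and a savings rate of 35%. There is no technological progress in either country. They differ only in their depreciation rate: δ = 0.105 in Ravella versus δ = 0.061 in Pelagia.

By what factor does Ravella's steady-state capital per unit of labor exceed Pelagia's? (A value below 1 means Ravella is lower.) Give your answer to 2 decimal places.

Steady-state k* = [s/(n + δ)]^(1/(1−α)), so the ratio is [ (s_R/(n + δ)_R) / (s_P/(n + δ)_P) ]^1.5625.
s_R/(n + δ)_R = 0.35/0.131 = 2.6718; s_P/(n + δ)_P = 0.35/0.087 = 4.0230.
Ratio = (2.6718/4.0230)^1.5625 = 0.6641^1.5625 ≈ 0.5275

k*_R / k*_P ≈ 0.53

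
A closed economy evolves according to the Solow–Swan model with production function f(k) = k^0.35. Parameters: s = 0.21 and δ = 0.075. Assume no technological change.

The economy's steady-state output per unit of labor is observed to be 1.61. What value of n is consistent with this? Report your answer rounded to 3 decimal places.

At the steady state, Δk = 0, so s·k^α = (n + δ)·k.
Since y* = [s/(n + δ)]^(α/(1−α)), we have s/(n + δ) = (y*)^((1−α)/α) = 1.61^1.8571 = 2.4216.
Therefore n + δ = s / 2.4216 = 0.21 / 2.4216 = 0.0867, so n = 0.0867 − 0.075 = 0.0117.

n ≈ 0.012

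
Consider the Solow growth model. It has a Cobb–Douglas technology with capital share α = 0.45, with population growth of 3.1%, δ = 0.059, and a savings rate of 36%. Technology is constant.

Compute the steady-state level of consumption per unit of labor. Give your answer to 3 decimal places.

c* ≈ 1.990

Steady state requires s·f(k) = (n + δ)·k, i.e. s·k^α = (n + δ)·k.
Rearranging, k^(1−α) = s / (n + δ).
k^0.55 = 0.36 / (0.031 + 0.059) = 0.36 / 0.090 = 4.0000
k* = 4.0000^(1/0.55) ≈ 12.4353
y* = (k*)^α = 12.4353^0.45 ≈ 3.1088
c* = (1 − s)·y* = (1 − 0.36) × 3.1088 ≈ 1.9896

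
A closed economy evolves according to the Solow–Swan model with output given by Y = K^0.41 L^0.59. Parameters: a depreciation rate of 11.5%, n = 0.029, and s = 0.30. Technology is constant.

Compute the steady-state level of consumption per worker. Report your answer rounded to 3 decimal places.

At the steady state, Δk = 0, so s·k^α = (n + δ)·k.
Rearranging, k^(1−α) = s / (n + δ).
k^0.59 = 0.30 / (0.029 + 0.115) = 0.30 / 0.144 = 2.0833
k* = 2.0833^(1/0.59) ≈ 3.4694
y* = (k*)^α = 3.4694^0.41 ≈ 1.6653
c* = (1 − s)·y* = (1 − 0.30) × 1.6653 ≈ 1.1657

c* = 1.166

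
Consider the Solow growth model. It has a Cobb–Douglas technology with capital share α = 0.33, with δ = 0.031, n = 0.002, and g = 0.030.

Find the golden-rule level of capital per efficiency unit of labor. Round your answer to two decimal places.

k_gold ≈ 11.84

The golden rule sets f'(k) = n + g + δ, i.e. α·k^(α−1) = n + g + δ.
So k^(1−α) = α / (n + g + δ) = 0.33 / 0.063 = 5.2381.
k_gold = 5.2381^(1/0.67) ≈ 11.8411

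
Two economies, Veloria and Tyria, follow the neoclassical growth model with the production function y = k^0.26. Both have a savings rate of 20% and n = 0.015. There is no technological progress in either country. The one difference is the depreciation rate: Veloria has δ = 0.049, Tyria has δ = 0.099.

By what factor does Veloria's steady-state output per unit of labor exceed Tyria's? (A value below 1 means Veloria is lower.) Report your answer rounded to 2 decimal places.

Steady-state y* = [s/(n + δ)]^(α/(1−α)), so the ratio is [ (s_V/(n + δ)_V) / (s_T/(n + δ)_T) ]^0.3514.
s_V/(n + δ)_V = 0.20/0.064 = 3.1250; s_T/(n + δ)_T = 0.20/0.114 = 1.7544.
Ratio = (3.1250/1.7544)^0.3514 = 1.7812^0.3514 ≈ 1.2249

y*_V / y*_T ≈ 1.22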